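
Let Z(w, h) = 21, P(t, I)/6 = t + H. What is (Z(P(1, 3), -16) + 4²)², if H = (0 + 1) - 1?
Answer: 1369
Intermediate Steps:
H = 0 (H = 1 - 1 = 0)
P(t, I) = 6*t (P(t, I) = 6*(t + 0) = 6*t)
(Z(P(1, 3), -16) + 4²)² = (21 + 4²)² = (21 + 16)² = 37² = 1369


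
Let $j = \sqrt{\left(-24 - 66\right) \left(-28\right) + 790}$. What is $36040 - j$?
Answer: $36040 - \sqrt{3310} \approx 35983.0$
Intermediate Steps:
$j = \sqrt{3310}$ ($j = \sqrt{\left(-90\right) \left(-28\right) + 790} = \sqrt{2520 + 790} = \sqrt{3310} \approx 57.533$)
$36040 - j = 36040 - \sqrt{3310}$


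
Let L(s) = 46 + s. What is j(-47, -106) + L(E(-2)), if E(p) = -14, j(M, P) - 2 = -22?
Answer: 12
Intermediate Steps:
j(M, P) = -20 (j(M, P) = 2 - 22 = -20)
j(-47, -106) + L(E(-2)) = -20 + (46 - 14) = -20 + 32 = 12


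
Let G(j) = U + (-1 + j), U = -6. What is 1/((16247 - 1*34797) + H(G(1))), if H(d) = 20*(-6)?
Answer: -1/18670 ≈ -5.3562e-5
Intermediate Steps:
G(j) = -7 + j (G(j) = -6 + (-1 + j) = -7 + j)
H(d) = -120
1/((16247 - 1*34797) + H(G(1))) = 1/((16247 - 1*34797) - 120) = 1/((16247 - 34797) - 120) = 1/(-18550 - 120) = 1/(-18670) = -1/18670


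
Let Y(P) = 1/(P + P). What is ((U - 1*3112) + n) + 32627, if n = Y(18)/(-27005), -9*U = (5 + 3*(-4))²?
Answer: 3187622191/108020 ≈ 29510.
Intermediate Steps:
Y(P) = 1/(2*P)
U = -49/9 (U = -(5 + 3*(-4))²/9 = -(5 - 12)²/9 = -⅑*(-7)² = -⅑*49 = -49/9 ≈ -5.4444)
n = -1/972180 (n = ((½)/18)/(-27005) = ((½)*(1/18))*(-1/27005) = (1/36)*(-1/27005) = -1/972180 ≈ -1.0286e-6)
((U - 1*3112) + n) + 32627 = ((-49/9 - 1*3112) - 1/972180) + 32627 = ((-49/9 - 3112) - 1/972180) + 32627 = (-28057/9 - 1/972180) + 32627 = -336746349/108020 + 32627 = 3187622191/108020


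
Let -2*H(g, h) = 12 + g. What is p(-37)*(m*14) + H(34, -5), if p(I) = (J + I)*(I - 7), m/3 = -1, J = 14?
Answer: -42527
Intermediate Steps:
H(g, h) = -6 - g/2 (H(g, h) = -(12 + g)/2 = -6 - g/2)
m = -3 (m = 3*(-1) = -3)
p(I) = (-7 + I)*(14 + I) (p(I) = (14 + I)*(I - 7) = (14 + I)*(-7 + I) = (-7 + I)*(14 + I))
p(-37)*(m*14) + H(34, -5) = (-98 + (-37)² + 7*(-37))*(-3*14) + (-6 - ½*34) = (-98 + 1369 - 259)*(-42) + (-6 - 17) = 1012*(-42) - 23 = -42504 - 23 = -42527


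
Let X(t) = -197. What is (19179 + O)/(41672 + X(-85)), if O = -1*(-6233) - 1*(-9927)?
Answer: 35339/41475 ≈ 0.85206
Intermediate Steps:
O = 16160 (O = 6233 + 9927 = 16160)
(19179 + O)/(41672 + X(-85)) = (19179 + 16160)/(41672 - 197) = 35339/41475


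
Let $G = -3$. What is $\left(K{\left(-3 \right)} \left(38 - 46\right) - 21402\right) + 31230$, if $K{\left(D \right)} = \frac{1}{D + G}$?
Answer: $\frac{29488}{3} \approx 9829.3$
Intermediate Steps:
$K{\left(D \right)} = \frac{1}{-3 + D}$ ($K{\left(D \right)} = \frac{1}{D - 3} = \frac{1}{-3 + D}$)
$\left(K{\left(-3 \right)} \left(38 - 46\right) - 21402\right) + 31230 = \left(\frac{38 - 46}{-3 - 3} - 21402\right) + 31230 = \left(\frac{38 - 46}{-6} - 21402\right) + 31230 = \left(\left(- \frac{1}{6}\right) \left(-8\right) - 21402\right) + 31230 = \left(\frac{4}{3} - 21402\right) + 31230 = - \frac{64202}{3} + 31230 = \frac{29488}{3}$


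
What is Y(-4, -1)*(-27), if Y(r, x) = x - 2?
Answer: 81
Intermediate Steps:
Y(r, x) = -2 + x
Y(-4, -1)*(-27) = (-2 - 1)*(-27) = -3*(-27) = 81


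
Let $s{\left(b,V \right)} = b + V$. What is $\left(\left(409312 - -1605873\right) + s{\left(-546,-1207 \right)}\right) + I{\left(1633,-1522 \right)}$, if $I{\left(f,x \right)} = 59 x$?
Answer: $1923634$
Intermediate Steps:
$s{\left(b,V \right)} = V + b$
$\left(\left(409312 - -1605873\right) + s{\left(-546,-1207 \right)}\right) + I{\left(1633,-1522 \right)} = \left(\left(409312 - -1605873\right) - 1753\right) + 59 \left(-1522\right) = \left(\left(409312 + 1605873\right) - 1753\right) - 89798 = \left(2015185 - 1753\right) - 89798 = 2013432 - 89798 = 1923634$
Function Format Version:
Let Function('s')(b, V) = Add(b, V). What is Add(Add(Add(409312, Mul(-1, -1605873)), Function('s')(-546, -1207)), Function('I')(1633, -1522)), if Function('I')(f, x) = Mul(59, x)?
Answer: 1923634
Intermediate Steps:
Function('s')(b, V) = Add(V, b)
Add(Add(Add(409312, Mul(-1, -1605873)), Function('s')(-546, -1207)), Function('I')(1633, -1522)) = Add(Add(Add(409312, Mul(-1, -1605873)), Add(-1207, -546)), Mul(59, -1522)) = Add(Add(Add(409312, 1605873), -1753), -89798) = Add(Add(2015185, -1753), -89798) = Add(2013432, -89798) = 1923634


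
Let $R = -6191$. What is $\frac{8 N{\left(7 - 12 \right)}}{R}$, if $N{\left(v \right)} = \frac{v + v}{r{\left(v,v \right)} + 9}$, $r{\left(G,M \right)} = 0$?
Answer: $\frac{80}{55719} \approx 0.0014358$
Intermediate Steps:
$N{\left(v \right)} = \frac{2 v}{9}$ ($N{\left(v \right)} = \frac{v + v}{0 + 9} = \frac{2 v}{9}$)
$\frac{8 N{\left(7 - 12 \right)}}{R} = \frac{8 \frac{2 \left(7 - 12\right)}{9}}{-6191} = 8 \cdot \frac{2}{9} \left(-5\right) \left(- \frac{1}{6191}\right) = 8 \left(- \frac{10}{9}\right) \left(- \frac{1}{6191}\right) = \left(- \frac{80}{9}\right) \left(- \frac{1}{6191}\right) = \frac{80}{55719}$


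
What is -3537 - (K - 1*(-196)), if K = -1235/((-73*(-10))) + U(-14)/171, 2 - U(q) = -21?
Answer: -93159199/24966 ≈ -3731.4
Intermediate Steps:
U(q) = 23 (U(q) = 2 - 1*(-21) = 2 + 21 = 23)
K = -38879/24966 (K = -1235/((-73*(-10))) + 23/171 = -1235/730 + 23*(1/171) = -1235*1/730 + 23/171 = -247/146 + 23/171 = -38879/24966 ≈ -1.5573)
-3537 - (K - 1*(-196)) = -3537 - (-38879/24966 - 1*(-196)) = -3537 - (-38879/24966 + 196) = -3537 - 1*4854457/24966 = -3537 - 4854457/24966 = -93159199/24966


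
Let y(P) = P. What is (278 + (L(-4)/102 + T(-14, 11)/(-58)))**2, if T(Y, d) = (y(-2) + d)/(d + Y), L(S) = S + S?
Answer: 676086840025/8749764 ≈ 77269.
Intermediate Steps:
L(S) = 2*S
T(Y, d) = (-2 + d)/(Y + d) (T(Y, d) = (-2 + d)/(d + Y) = (-2 + d)/(Y + d))
(278 + (L(-4)/102 + T(-14, 11)/(-58)))**2 = (278 + ((2*(-4))/102 + ((-2 + 11)/(-14 + 11))/(-58)))**2 = (278 + (-8*1/102 + (9/(-3))*(-1/58)))**2 = (278 + (-4/51 - 1/3*9*(-1/58)))**2 = (278 + (-4/51 - 3*(-1/58)))**2 = (278 + (-4/51 + 3/58))**2 = (278 - 79/2958)**2 = (822245/2958)**2 = 676086840025/8749764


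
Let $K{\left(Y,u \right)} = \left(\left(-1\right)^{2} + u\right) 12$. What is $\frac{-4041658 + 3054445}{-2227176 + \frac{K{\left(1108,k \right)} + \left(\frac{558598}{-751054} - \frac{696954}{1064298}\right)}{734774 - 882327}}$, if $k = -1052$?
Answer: $\frac{1386162140326479072507}{3127214625971587801978} \approx 0.44326$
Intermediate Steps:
$K{\left(Y,u \right)} = 12 + 12 u$ ($K{\left(Y,u \right)} = \left(1 + u\right) 12 = 12 + 12 u$)
$\frac{-4041658 + 3054445}{-2227176 + \frac{K{\left(1108,k \right)} + \left(\frac{558598}{-751054} - \frac{696954}{1064298}\right)}{734774 - 882327}} = \frac{-4041658 + 3054445}{-2227176 + \frac{\left(12 + 12 \left(-1052\right)\right) + \left(\frac{558598}{-751054} - \frac{696954}{1064298}\right)}{734774 - 882327}} = - \frac{987213}{-2227176 + \frac{\left(12 - 12624\right) + \left(558598 \left(- \frac{1}{751054}\right) - \frac{116159}{177383}\right)}{-147553}} = - \frac{987213}{-2227176 + \left(-12612 - \frac{93163735310}{66612105841}\right) \left(- \frac{1}{147553}\right)} = - \frac{987213}{-2227176 - - \frac{120029291800286}{1404116579022439}} = - \frac{987213}{-2227176 + \frac{120029291800286}{1404116579022439}} = - \frac{987213}{- \frac{3127214625971587801978}{1404116579022439}} = \left(-987213\right) \left(- \frac{1404116579022439}{3127214625971587801978}\right) = \frac{1386162140326479072507}{3127214625971587801978}$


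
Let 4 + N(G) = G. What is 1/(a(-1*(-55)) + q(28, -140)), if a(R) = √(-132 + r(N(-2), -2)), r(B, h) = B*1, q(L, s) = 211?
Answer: 211/44659 - I*√138/44659 ≈ 0.0047247 - 0.00026305*I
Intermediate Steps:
N(G) = -4 + G
r(B, h) = B
a(R) = I*√138 (a(R) = √(-132 + (-4 - 2)) = √(-132 - 6) = √(-138) = I*√138)
1/(a(-1*(-55)) + q(28, -140)) = 1/(I*√138 + 211) = 1/(211 + I*√138)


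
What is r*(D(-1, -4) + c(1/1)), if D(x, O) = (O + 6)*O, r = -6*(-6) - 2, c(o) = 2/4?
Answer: -255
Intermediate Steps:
c(o) = 1/2 (c(o) = 2*(1/4) = 1/2)
r = 34 (r = 36 - 2 = 34)
D(x, O) = O*(6 + O) (D(x, O) = (6 + O)*O = O*(6 + O))
r*(D(-1, -4) + c(1/1)) = 34*(-4*(6 - 4) + 1/2) = 34*(-4*2 + 1/2) = 34*(-8 + 1/2) = 34*(-15/2) = -255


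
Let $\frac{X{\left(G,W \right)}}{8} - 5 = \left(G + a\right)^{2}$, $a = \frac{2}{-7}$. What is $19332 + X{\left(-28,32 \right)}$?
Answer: $\frac{1262860}{49} \approx 25773.0$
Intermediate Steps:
$a = - \frac{2}{7}$ ($a = 2 \left(- \frac{1}{7}\right) = - \frac{2}{7} \approx -0.28571$)
$X{\left(G,W \right)} = 40 + 8 \left(- \frac{2}{7} + G\right)^{2}$ ($X{\left(G,W \right)} = 40 + 8 \left(G - \frac{2}{7}\right)^{2} = 40 + 8 \left(- \frac{2}{7} + G\right)^{2}$)
$19332 + X{\left(-28,32 \right)} = 19332 + \left(40 + \frac{8 \left(-2 + 7 \left(-28\right)\right)^{2}}{49}\right) = 19332 + \left(40 + \frac{8 \left(-2 - 196\right)^{2}}{49}\right) = 19332 + \left(40 + \frac{8 \left(-198\right)^{2}}{49}\right) = 19332 + \left(40 + \frac{8}{49} \cdot 39204\right) = 19332 + \left(40 + \frac{313632}{49}\right) = 19332 + \frac{315592}{49} = \frac{1262860}{49}$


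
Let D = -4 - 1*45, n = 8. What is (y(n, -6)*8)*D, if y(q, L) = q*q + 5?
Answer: -27048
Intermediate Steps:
D = -49 (D = -4 - 45 = -49)
y(q, L) = 5 + q² (y(q, L) = q² + 5 = 5 + q²)
(y(n, -6)*8)*D = ((5 + 8²)*8)*(-49) = ((5 + 64)*8)*(-49) = (69*8)*(-49) = 552*(-49) = -27048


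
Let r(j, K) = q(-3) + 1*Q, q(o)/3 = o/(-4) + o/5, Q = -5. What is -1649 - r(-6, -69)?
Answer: -32889/20 ≈ -1644.4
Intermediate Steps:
q(o) = -3*o/20 (q(o) = 3*(o/(-4) + o/5) = 3*(o*(-¼) + o*(⅕)) = 3*(-o/4 + o/5) = 3*(-o/20) = -3*o/20)
r(j, K) = -91/20 (r(j, K) = -3/20*(-3) + 1*(-5) = 9/20 - 5 = -91/20)
-1649 - r(-6, -69) = -1649 - 1*(-91/20) = -1649 + 91/20 = -32889/20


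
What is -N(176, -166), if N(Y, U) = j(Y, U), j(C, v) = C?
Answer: -176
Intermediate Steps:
N(Y, U) = Y
-N(176, -166) = -1*176 = -176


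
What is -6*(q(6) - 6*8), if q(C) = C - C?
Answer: 288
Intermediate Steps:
q(C) = 0
-6*(q(6) - 6*8) = -6*(0 - 6*8) = -6*(0 - 48) = -6*(-48) = 288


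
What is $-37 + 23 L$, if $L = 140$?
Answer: $3183$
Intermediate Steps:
$-37 + 23 L = -37 + 23 \cdot 140 = -37 + 3220 = 3183$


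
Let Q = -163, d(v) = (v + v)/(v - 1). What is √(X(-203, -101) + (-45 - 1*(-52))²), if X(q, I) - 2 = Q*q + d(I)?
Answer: √86202291/51 ≈ 182.05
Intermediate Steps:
d(v) = 2*v/(-1 + v) (d(v) = (2*v)/(-1 + v) = 2*v/(-1 + v))
X(q, I) = 2 - 163*q + 2*I/(-1 + I) (X(q, I) = 2 + (-163*q + 2*I/(-1 + I)) = 2 - 163*q + 2*I/(-1 + I))
√(X(-203, -101) + (-45 - 1*(-52))²) = √((2*(-101) + (-1 - 101)*(2 - 163*(-203)))/(-1 - 101) + (-45 - 1*(-52))²) = √((-202 - 102*(2 + 33089))/(-102) + (-45 + 52)²) = √(-(-202 - 102*33091)/102 + 7²) = √(-(-202 - 3375282)/102 + 49) = √(-1/102*(-3375484) + 49) = √(1687742/51 + 49) = √(1690241/51) = √86202291/51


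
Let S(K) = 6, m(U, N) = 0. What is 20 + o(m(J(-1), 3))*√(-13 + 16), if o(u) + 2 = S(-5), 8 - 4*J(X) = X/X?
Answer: 20 + 4*√3 ≈ 26.928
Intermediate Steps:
J(X) = 7/4 (J(X) = 2 - X/(4*X) = 2 - ¼*1 = 2 - ¼ = 7/4)
o(u) = 4 (o(u) = -2 + 6 = 4)
20 + o(m(J(-1), 3))*√(-13 + 16) = 20 + 4*√(-13 + 16) = 20 + 4*√3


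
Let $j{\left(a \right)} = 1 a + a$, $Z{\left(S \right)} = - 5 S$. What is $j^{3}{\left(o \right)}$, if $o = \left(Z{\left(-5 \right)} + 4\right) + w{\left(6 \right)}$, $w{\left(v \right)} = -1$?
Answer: $175616$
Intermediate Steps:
$o = 28$ ($o = \left(\left(-5\right) \left(-5\right) + 4\right) - 1 = \left(25 + 4\right) - 1 = 29 - 1 = 28$)
$j{\left(a \right)} = 2 a$ ($j{\left(a \right)} = a + a = 2 a$)
$j^{3}{\left(o \right)} = \left(2 \cdot 28\right)^{3} = 56^{3} = 175616$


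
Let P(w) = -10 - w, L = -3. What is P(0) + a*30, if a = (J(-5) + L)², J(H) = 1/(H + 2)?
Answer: 970/3 ≈ 323.33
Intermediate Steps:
J(H) = 1/(2 + H)
a = 100/9 (a = (1/(2 - 5) - 3)² = (1/(-3) - 3)² = (-⅓ - 3)² = (-10/3)² = 100/9 ≈ 11.111)
P(0) + a*30 = (-10 - 1*0) + (100/9)*30 = (-10 + 0) + 1000/3 = -10 + 1000/3 = 970/3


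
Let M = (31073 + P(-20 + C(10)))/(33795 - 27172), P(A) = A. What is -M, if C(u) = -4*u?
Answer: -31013/6623 ≈ -4.6826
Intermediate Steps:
M = 31013/6623 (M = (31073 + (-20 - 4*10))/(33795 - 27172) = (31073 + (-20 - 40))/6623 = (31073 - 60)*(1/6623) = 31013*(1/6623) = 31013/6623 ≈ 4.6826)
-M = -1*31013/6623 = -31013/6623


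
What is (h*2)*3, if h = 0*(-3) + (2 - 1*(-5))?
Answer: 42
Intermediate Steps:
h = 7 (h = 0 + (2 + 5) = 0 + 7 = 7)
(h*2)*3 = (7*2)*3 = 14*3 = 42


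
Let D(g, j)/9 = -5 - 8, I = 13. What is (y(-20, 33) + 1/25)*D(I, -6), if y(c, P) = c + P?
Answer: -38142/25 ≈ -1525.7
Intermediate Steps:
y(c, P) = P + c
D(g, j) = -117 (D(g, j) = 9*(-5 - 8) = 9*(-13) = -117)
(y(-20, 33) + 1/25)*D(I, -6) = ((33 - 20) + 1/25)*(-117) = (13 + 1/25)*(-117) = (326/25)*(-117) = -38142/25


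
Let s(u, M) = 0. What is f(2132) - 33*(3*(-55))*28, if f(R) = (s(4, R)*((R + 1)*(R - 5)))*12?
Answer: 152460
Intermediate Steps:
f(R) = 0 (f(R) = (0*((R + 1)*(R - 5)))*12 = (0*((1 + R)*(-5 + R)))*12 = 0*12 = 0)
f(2132) - 33*(3*(-55))*28 = 0 - 33*(3*(-55))*28 = 0 - 33*(-165)*28 = 0 - (-5445)*28 = 0 - 1*(-152460) = 0 + 152460 = 152460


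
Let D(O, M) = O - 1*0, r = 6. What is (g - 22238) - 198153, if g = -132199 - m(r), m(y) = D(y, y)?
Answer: -352596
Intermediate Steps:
D(O, M) = O (D(O, M) = O + 0 = O)
m(y) = y
g = -132205 (g = -132199 - 1*6 = -132199 - 6 = -132205)
(g - 22238) - 198153 = (-132205 - 22238) - 198153 = -154443 - 198153 = -352596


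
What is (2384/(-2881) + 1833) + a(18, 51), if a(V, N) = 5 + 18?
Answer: 5344752/2881 ≈ 1855.2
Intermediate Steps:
a(V, N) = 23
(2384/(-2881) + 1833) + a(18, 51) = (2384/(-2881) + 1833) + 23 = (2384*(-1/2881) + 1833) + 23 = (-2384/2881 + 1833) + 23 = 5278489/2881 + 23 = 5344752/2881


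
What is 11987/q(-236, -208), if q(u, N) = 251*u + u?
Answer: -11987/59472 ≈ -0.20156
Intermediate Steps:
q(u, N) = 252*u
11987/q(-236, -208) = 11987/((252*(-236))) = 11987/(-59472) = 11987*(-1/59472) = -11987/59472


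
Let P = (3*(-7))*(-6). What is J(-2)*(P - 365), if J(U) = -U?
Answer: -478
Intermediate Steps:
P = 126 (P = -21*(-6) = 126)
J(-2)*(P - 365) = (-1*(-2))*(126 - 365) = 2*(-239) = -478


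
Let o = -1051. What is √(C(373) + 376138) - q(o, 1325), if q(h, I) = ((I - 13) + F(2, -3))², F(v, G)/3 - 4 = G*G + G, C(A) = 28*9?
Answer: -1800964 + √376390 ≈ -1.8004e+6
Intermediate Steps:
C(A) = 252
F(v, G) = 12 + 3*G + 3*G² (F(v, G) = 12 + 3*(G*G + G) = 12 + 3*(G² + G) = 12 + 3*(G + G²) = 12 + (3*G + 3*G²) = 12 + 3*G + 3*G²)
q(h, I) = (17 + I)² (q(h, I) = ((I - 13) + (12 + 3*(-3) + 3*(-3)²))² = ((-13 + I) + (12 - 9 + 3*9))² = ((-13 + I) + (12 - 9 + 27))² = ((-13 + I) + 30)² = (17 + I)²)
√(C(373) + 376138) - q(o, 1325) = √(252 + 376138) - (17 + 1325)² = √376390 - 1*1342² = √376390 - 1*1800964 = √376390 - 1800964 = -1800964 + √376390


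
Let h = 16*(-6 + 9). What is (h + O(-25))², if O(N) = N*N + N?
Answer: 419904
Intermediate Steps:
h = 48 (h = 16*3 = 48)
O(N) = N + N² (O(N) = N² + N = N + N²)
(h + O(-25))² = (48 - 25*(1 - 25))² = (48 - 25*(-24))² = (48 + 600)² = 648² = 419904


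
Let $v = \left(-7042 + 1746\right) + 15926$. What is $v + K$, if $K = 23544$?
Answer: $34174$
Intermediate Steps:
$v = 10630$ ($v = -5296 + 15926 = 10630$)
$v + K = 10630 + 23544 = 34174$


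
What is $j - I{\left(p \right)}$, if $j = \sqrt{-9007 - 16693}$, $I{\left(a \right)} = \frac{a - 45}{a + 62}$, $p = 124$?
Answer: $- \frac{79}{186} + 10 i \sqrt{257} \approx -0.42473 + 160.31 i$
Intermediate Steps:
$I{\left(a \right)} = \frac{-45 + a}{62 + a}$
$j = 10 i \sqrt{257}$ ($j = \sqrt{-25700} = 10 i \sqrt{257} \approx 160.31 i$)
$j - I{\left(p \right)} = 10 i \sqrt{257} - \frac{-45 + 124}{62 + 124} = 10 i \sqrt{257} - \frac{1}{186} \cdot 79 = 10 i \sqrt{257} - \frac{79}{186} = - \frac{79}{186} + 10 i \sqrt{257}$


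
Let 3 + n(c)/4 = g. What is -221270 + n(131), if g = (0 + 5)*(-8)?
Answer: -221442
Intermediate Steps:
g = -40 (g = 5*(-8) = -40)
n(c) = -172 (n(c) = -12 + 4*(-40) = -12 - 160 = -172)
-221270 + n(131) = -221270 - 172 = -221442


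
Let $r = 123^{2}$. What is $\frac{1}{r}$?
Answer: $\frac{1}{15129} \approx 6.6098 \cdot 10^{-5}$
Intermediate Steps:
$r = 15129$
$\frac{1}{r} = \frac{1}{15129}$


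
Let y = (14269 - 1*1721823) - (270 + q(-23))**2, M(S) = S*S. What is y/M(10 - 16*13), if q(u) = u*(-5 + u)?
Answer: -141275/2178 ≈ -64.865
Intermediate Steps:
M(S) = S**2
y = -2542950 (y = (14269 - 1*1721823) - (270 - 23*(-5 - 23))**2 = (14269 - 1721823) - (270 - 23*(-28))**2 = -1707554 - (270 + 644)**2 = -1707554 - 1*914**2 = -1707554 - 1*835396 = -1707554 - 835396 = -2542950)
y/M(10 - 16*13) = -2542950/(10 - 16*13)**2 = -2542950/(10 - 208)**2 = -2542950/((-198)**2) = -2542950/39204 = -2542950*1/39204 = -141275/2178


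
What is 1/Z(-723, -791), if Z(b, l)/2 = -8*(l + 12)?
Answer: 1/12464 ≈ 8.0231e-5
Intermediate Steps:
Z(b, l) = -192 - 16*l (Z(b, l) = 2*(-8*(l + 12)) = 2*(-8*(12 + l)) = 2*(-96 - 8*l) = -192 - 16*l)
1/Z(-723, -791) = 1/(-192 - 16*(-791)) = 1/(-192 + 12656) = 1/12464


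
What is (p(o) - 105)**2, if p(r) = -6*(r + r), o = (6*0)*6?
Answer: 11025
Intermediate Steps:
o = 0 (o = 0*6 = 0)
p(r) = -12*r
(p(o) - 105)**2 = (-12*0 - 105)**2 = (0 - 105)**2 = (-105)**2 = 11025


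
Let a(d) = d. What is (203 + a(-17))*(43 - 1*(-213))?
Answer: 47616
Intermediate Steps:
(203 + a(-17))*(43 - 1*(-213)) = (203 - 17)*(43 - 1*(-213)) = 186*(43 + 213) = 186*256 = 47616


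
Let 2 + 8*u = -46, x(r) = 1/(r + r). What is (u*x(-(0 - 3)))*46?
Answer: -46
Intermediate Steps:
x(r) = 1/(2*r)
u = -6 (u = -¼ + (⅛)*(-46) = -¼ - 23/4 = -6)
(u*x(-(0 - 3)))*46 = -3/((-(0 - 3)))*46 = -3/((-1*(-3)))*46 = -3/3*46 = -6*⅙*46 = -1*46 = -46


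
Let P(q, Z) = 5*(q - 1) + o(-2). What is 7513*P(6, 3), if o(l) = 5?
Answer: 225390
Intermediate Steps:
P(q, Z) = 5*q (P(q, Z) = 5*(q - 1) + 5 = 5*(-1 + q) + 5 = (-5 + 5*q) + 5 = 5*q)
7513*P(6, 3) = 7513*(5*6) = 7513*30 = 225390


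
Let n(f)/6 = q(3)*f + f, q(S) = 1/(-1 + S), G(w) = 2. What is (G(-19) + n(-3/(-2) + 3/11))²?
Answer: 156025/484 ≈ 322.37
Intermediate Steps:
n(f) = 9*f (n(f) = 6*(f/(-1 + 3) + f) = 6*(f/2 + f) = 6*(3*f/2) = 9*f)
(G(-19) + n(-3/(-2) + 3/11))² = (2 + 9*(-3/(-2) + 3/11))² = (2 + 9*(-3*(-½) + 3*(1/11)))² = (2 + 9*(3/2 + 3/11))² = (2 + 9*(39/22))² = (2 + 351/22)² = (395/22)² = 156025/484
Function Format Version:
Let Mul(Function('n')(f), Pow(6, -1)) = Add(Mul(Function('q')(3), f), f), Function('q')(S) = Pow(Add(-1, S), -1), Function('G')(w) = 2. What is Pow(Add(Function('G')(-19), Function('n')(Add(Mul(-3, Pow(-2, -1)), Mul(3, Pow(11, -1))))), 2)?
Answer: Rational(156025, 484) ≈ 322.37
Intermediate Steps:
Function('n')(f) = Mul(9, f) (Function('n')(f) = Mul(6, Add(Mul(Pow(Add(-1, 3), -1), f), f)) = Mul(6, Add(Mul(Pow(2, -1), f), f)) = Mul(6, Add(Mul(Rational(1, 2), f), f)) = Mul(6, Mul(Rational(3, 2), f)) = Mul(9, f))
Pow(Add(Function('G')(-19), Function('n')(Add(Mul(-3, Pow(-2, -1)), Mul(3, Pow(11, -1))))), 2) = Pow(Add(2, Mul(9, Add(Mul(-3, Pow(-2, -1)), Mul(3, Pow(11, -1))))), 2) = Pow(Add(2, Mul(9, Add(Mul(-3, Rational(-1, 2)), Mul(3, Rational(1, 11))))), 2) = Pow(Add(2, Mul(9, Add(Rational(3, 2), Rational(3, 11)))), 2) = Pow(Add(2, Mul(9, Rational(39, 22))), 2) = Pow(Add(2, Rational(351, 22)), 2) = Pow(Rational(395, 22), 2) = Rational(156025, 484)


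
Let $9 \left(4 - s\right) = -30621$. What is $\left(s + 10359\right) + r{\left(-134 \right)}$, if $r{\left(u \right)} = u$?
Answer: $\frac{40894}{3} \approx 13631.0$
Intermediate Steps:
$s = \frac{10219}{3}$ ($s = 4 - - \frac{10207}{3} = 4 + \frac{10207}{3} = \frac{10219}{3} \approx 3406.3$)
$\left(s + 10359\right) + r{\left(-134 \right)} = \left(\frac{10219}{3} + 10359\right) - 134 = \frac{41296}{3} - 134 = \frac{40894}{3}$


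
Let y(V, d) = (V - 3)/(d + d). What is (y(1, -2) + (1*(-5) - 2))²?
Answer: 169/4 ≈ 42.250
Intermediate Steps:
y(V, d) = (-3 + V)/(2*d) (y(V, d) = (-3 + V)/((2*d)) = (-3 + V)*(1/(2*d)) = (-3 + V)/(2*d))
(y(1, -2) + (1*(-5) - 2))² = ((½)*(-3 + 1)/(-2) + (1*(-5) - 2))² = ((½)*(-½)*(-2) + (-5 - 2))² = (½ - 7)² = (-13/2)² = 169/4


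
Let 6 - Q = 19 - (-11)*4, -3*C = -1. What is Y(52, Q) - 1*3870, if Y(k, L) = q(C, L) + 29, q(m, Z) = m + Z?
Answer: -11693/3 ≈ -3897.7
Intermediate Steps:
C = 1/3 (C = -1/3*(-1) = 1/3 ≈ 0.33333)
q(m, Z) = Z + m
Q = -57 (Q = 6 - (19 - (-11)*4) = 6 - (19 - 1*(-44)) = 6 - (19 + 44) = 6 - 1*63 = 6 - 63 = -57)
Y(k, L) = 88/3 + L (Y(k, L) = (L + 1/3) + 29 = (1/3 + L) + 29 = 88/3 + L)
Y(52, Q) - 1*3870 = (88/3 - 57) - 1*3870 = -83/3 - 3870 = -11693/3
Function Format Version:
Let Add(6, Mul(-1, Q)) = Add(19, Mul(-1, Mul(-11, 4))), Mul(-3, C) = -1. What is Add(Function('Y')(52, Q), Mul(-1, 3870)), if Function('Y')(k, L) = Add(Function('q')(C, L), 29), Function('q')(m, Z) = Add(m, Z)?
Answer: Rational(-11693, 3) ≈ -3897.7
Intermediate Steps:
C = Rational(1, 3) (C = Mul(Rational(-1, 3), -1) = Rational(1, 3) ≈ 0.33333)
Function('q')(m, Z) = Add(Z, m)
Q = -57 (Q = Add(6, Mul(-1, Add(19, Mul(-1, Mul(-11, 4))))) = Add(6, Mul(-1, Add(19, Mul(-1, -44)))) = Add(6, Mul(-1, Add(19, 44))) = Add(6, Mul(-1, 63)) = Add(6, -63) = -57)
Function('Y')(k, L) = Add(Rational(88, 3), L) (Function('Y')(k, L) = Add(Add(L, Rational(1, 3)), 29) = Add(Add(Rational(1, 3), L), 29) = Add(Rational(88, 3), L))
Add(Function('Y')(52, Q), Mul(-1, 3870)) = Add(Add(Rational(88, 3), -57), Mul(-1, 3870)) = Add(Rational(-83, 3), -3870) = Rational(-11693, 3)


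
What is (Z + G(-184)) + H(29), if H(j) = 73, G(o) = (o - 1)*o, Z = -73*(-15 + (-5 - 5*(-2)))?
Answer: 34843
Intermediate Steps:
Z = 730 (Z = -73*(-15 + (-5 + 10)) = -73*(-15 + 5) = -73*(-10) = 730)
G(o) = o*(-1 + o) (G(o) = (-1 + o)*o = o*(-1 + o))
(Z + G(-184)) + H(29) = (730 - 184*(-1 - 184)) + 73 = (730 - 184*(-185)) + 73 = (730 + 34040) + 73 = 34770 + 73 = 34843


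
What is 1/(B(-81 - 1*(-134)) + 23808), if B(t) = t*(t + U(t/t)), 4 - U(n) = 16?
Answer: 1/25981 ≈ 3.8490e-5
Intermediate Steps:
U(n) = -12 (U(n) = 4 - 1*16 = 4 - 16 = -12)
B(t) = t*(-12 + t) (B(t) = t*(t - 12) = t*(-12 + t))
1/(B(-81 - 1*(-134)) + 23808) = 1/((-81 - 1*(-134))*(-12 + (-81 - 1*(-134))) + 23808) = 1/((-81 + 134)*(-12 + (-81 + 134)) + 23808) = 1/(53*(-12 + 53) + 23808) = 1/(53*41 + 23808) = 1/(2173 + 23808) = 1/25981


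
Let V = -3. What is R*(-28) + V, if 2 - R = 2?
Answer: -3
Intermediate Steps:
R = 0 (R = 2 - 1*2 = 2 - 2 = 0)
R*(-28) + V = 0*(-28) - 3 = 0 - 3 = -3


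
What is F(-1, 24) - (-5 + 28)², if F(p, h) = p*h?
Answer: -553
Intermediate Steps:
F(p, h) = h*p
F(-1, 24) - (-5 + 28)² = 24*(-1) - (-5 + 28)² = -24 - 1*23² = -24 - 1*529 = -24 - 529 = -553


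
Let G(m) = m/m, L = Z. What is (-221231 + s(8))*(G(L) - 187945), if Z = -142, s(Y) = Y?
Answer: 41577535512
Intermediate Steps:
L = -142
G(m) = 1
(-221231 + s(8))*(G(L) - 187945) = (-221231 + 8)*(1 - 187945) = -221223*(-187944) = 41577535512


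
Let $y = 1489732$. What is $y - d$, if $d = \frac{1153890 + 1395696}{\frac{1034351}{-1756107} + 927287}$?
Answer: $\frac{1212948101061713177}{814207078679} \approx 1.4897 \cdot 10^{6}$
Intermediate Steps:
$d = \frac{2238672910851}{814207078679}$ ($d = \frac{2549586}{1034351 \left(- \frac{1}{1756107}\right) + 927287} = \frac{2549586}{- \frac{1034351}{1756107} + 927287} = \frac{2549586}{\frac{1628414157358}{1756107}} = 2549586 \cdot \frac{1756107}{1628414157358} = \frac{2238672910851}{814207078679} \approx 2.7495$)
$y - d = 1489732 - \frac{2238672910851}{814207078679} = \frac{1212948101061713177}{814207078679}$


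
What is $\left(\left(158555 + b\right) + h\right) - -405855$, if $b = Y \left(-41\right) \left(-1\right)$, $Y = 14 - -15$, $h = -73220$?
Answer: $492379$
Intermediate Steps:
$Y = 29$ ($Y = 14 + 15 = 29$)
$b = 1189$ ($b = 29 \left(-41\right) \left(-1\right) = \left(-1189\right) \left(-1\right) = 1189$)
$\left(\left(158555 + b\right) + h\right) - -405855 = \left(\left(158555 + 1189\right) - 73220\right) - -405855 = \left(159744 - 73220\right) + 405855 = 86524 + 405855 = 492379$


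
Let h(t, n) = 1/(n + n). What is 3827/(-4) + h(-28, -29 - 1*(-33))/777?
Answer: -5947157/6216 ≈ -956.75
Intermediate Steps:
h(t, n) = 1/(2*n)
3827/(-4) + h(-28, -29 - 1*(-33))/777 = 3827/(-4) + (1/(2*(-29 - 1*(-33))))/777 = 3827*(-¼) + (1/(2*(-29 + 33)))*(1/777) = -3827/4 + ((½)/4)*(1/777) = -3827/4 + ((½)*(¼))*(1/777) = -3827/4 + (⅛)*(1/777) = -3827/4 + 1/6216 = -5947157/6216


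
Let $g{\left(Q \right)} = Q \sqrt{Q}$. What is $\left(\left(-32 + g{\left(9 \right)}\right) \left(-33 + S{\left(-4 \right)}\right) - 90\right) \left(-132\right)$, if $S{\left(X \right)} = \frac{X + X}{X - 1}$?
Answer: $-8844$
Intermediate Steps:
$g{\left(Q \right)} = Q^{\frac{3}{2}}$
$S{\left(X \right)} = \frac{2 X}{-1 + X}$
$\left(\left(-32 + g{\left(9 \right)}\right) \left(-33 + S{\left(-4 \right)}\right) - 90\right) \left(-132\right) = \left(\left(-32 + 9^{\frac{3}{2}}\right) \left(-33 + 2 \left(-4\right) \frac{1}{-1 - 4}\right) - 90\right) \left(-132\right) = \left(\left(-32 + 27\right) \left(-33 + 2 \left(-4\right) \frac{1}{-5}\right) - 90\right) \left(-132\right) = \left(- 5 \left(-33 + 2 \left(-4\right) \left(- \frac{1}{5}\right)\right) - 90\right) \left(-132\right) = \left(- 5 \left(-33 + \frac{8}{5}\right) - 90\right) \left(-132\right) = \left(\left(-5\right) \left(- \frac{157}{5}\right) - 90\right) \left(-132\right) = \left(157 - 90\right) \left(-132\right) = 67 \left(-132\right) = -8844$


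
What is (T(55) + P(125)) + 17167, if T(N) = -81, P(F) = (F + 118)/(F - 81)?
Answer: 752027/44 ≈ 17092.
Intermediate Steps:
P(F) = (118 + F)/(-81 + F)
(T(55) + P(125)) + 17167 = (-81 + (118 + 125)/(-81 + 125)) + 17167 = (-81 + 243/44) + 17167 = -3321/44 + 17167 = 752027/44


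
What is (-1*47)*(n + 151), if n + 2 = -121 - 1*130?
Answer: 4794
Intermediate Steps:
n = -253 (n = -2 + (-121 - 1*130) = -2 + (-121 - 130) = -2 - 251 = -253)
(-1*47)*(n + 151) = (-1*47)*(-253 + 151) = -47*(-102) = 4794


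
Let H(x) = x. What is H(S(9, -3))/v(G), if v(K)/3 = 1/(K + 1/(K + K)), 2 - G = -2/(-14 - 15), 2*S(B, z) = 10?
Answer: 11855/3248 ≈ 3.6499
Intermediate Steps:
S(B, z) = 5 (S(B, z) = (½)*10 = 5)
G = 56/29 (G = 2 - (-2)/(-14 - 15) = 2 - (-2)/(-29) = 2 - (-1)*(-2)/29 = 2 - 1*2/29 = 2 - 2/29 = 56/29 ≈ 1.9310)
v(K) = 3/(K + 1/(2*K)) (v(K) = 3/(K + 1/(K + K)) = 3/(K + 1/(2*K)))
H(S(9, -3))/v(G) = 5/((6*(56/29)/(1 + 2*(56/29)²))) = 5/((6*(56/29)/(1 + 2*(3136/841)))) = 5/((6*(56/29)/(1 + 6272/841))) = 5/((6*(56/29)/(7113/841))) = 5/((6*(56/29)*(841/7113))) = 5/(3248/2371) = 5*(2371/3248) = 11855/3248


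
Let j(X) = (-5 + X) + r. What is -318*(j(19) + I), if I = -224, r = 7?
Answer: 64554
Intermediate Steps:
j(X) = 2 + X (j(X) = (-5 + X) + 7 = 2 + X)
-318*(j(19) + I) = -318*((2 + 19) - 224) = -318*(21 - 224) = -318*(-203) = 64554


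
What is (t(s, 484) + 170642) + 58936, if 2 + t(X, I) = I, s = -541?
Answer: 230060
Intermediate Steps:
t(X, I) = -2 + I
(t(s, 484) + 170642) + 58936 = ((-2 + 484) + 170642) + 58936 = (482 + 170642) + 58936 = 171124 + 58936 = 230060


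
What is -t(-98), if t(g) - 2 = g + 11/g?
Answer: 9419/98 ≈ 96.112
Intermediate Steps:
t(g) = 2 + g + 11/g (t(g) = 2 + (g + 11/g) = 2 + g + 11/g)
-t(-98) = -(2 - 98 + 11/(-98)) = -(2 - 98 + 11*(-1/98)) = -(2 - 98 - 11/98) = -1*(-9419/98) = 9419/98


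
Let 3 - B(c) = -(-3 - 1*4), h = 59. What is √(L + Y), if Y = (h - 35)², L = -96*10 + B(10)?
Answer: 2*I*√97 ≈ 19.698*I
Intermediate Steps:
B(c) = -4 (B(c) = 3 - (-1)*(-3 - 1*4) = 3 - (-1)*(-3 - 4) = 3 - (-1)*(-7) = 3 - 1*7 = 3 - 7 = -4)
L = -964 (L = -96*10 - 4 = -960 - 4 = -964)
Y = 576 (Y = (59 - 35)² = 24² = 576)
√(L + Y) = √(-964 + 576) = √(-388) = 2*I*√97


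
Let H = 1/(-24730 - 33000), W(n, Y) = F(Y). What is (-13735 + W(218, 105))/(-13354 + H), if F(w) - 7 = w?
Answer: 786455790/770926421 ≈ 1.0201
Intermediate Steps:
F(w) = 7 + w
W(n, Y) = 7 + Y
H = -1/57730 (H = 1/(-57730) = -1/57730 ≈ -1.7322e-5)
(-13735 + W(218, 105))/(-13354 + H) = (-13735 + (7 + 105))/(-13354 - 1/57730) = (-13735 + 112)/(-770926421/57730) = -13623*(-57730/770926421) = 786455790/770926421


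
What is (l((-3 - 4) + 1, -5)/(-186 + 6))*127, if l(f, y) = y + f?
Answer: 1397/180 ≈ 7.7611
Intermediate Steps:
l(f, y) = f + y
(l((-3 - 4) + 1, -5)/(-186 + 6))*127 = ((((-3 - 4) + 1) - 5)/(-186 + 6))*127 = (((-7 + 1) - 5)/(-180))*127 = ((-6 - 5)*(-1/180))*127 = -11*(-1/180)*127 = (11/180)*127 = 1397/180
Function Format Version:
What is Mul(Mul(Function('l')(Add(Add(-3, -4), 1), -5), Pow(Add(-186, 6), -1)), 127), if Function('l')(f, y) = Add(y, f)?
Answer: Rational(1397, 180) ≈ 7.7611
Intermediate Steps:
Function('l')(f, y) = Add(f, y)
Mul(Mul(Function('l')(Add(Add(-3, -4), 1), -5), Pow(Add(-186, 6), -1)), 127) = Mul(Mul(Add(Add(Add(-3, -4), 1), -5), Pow(Add(-186, 6), -1)), 127) = Mul(Mul(Add(Add(-7, 1), -5), Pow(-180, -1)), 127) = Mul(Mul(Add(-6, -5), Rational(-1, 180)), 127) = Mul(Mul(-11, Rational(-1, 180)), 127) = Mul(Rational(11, 180), 127) = Rational(1397, 180)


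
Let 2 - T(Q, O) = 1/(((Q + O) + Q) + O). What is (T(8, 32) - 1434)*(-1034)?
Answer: 59228037/40 ≈ 1.4807e+6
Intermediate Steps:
T(Q, O) = 2 - 1/(2*O + 2*Q) (T(Q, O) = 2 - 1/(((Q + O) + Q) + O) = 2 - 1/(((O + Q) + Q) + O) = 2 - 1/((O + 2*Q) + O) = 2 - 1/(2*O + 2*Q))
(T(8, 32) - 1434)*(-1034) = ((-1/2 + 2*32 + 2*8)/(32 + 8) - 1434)*(-1034) = ((-1/2 + 64 + 16)/40 - 1434)*(-1034) = ((1/40)*(159/2) - 1434)*(-1034) = (159/80 - 1434)*(-1034) = -114561/80*(-1034) = 59228037/40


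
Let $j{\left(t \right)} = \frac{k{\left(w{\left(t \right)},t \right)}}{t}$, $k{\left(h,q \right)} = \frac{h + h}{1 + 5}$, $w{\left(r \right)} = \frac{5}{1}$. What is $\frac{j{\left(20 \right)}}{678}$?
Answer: $\frac{1}{8136} \approx 0.00012291$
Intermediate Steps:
$w{\left(r \right)} = 5$ ($w{\left(r \right)} = 5 \cdot 1 = 5$)
$k{\left(h,q \right)} = \frac{h}{3}$ ($k{\left(h,q \right)} = \frac{2 h}{6} = 2 h \frac{1}{6} = \frac{h}{3}$)
$j{\left(t \right)} = \frac{5}{3 t}$ ($j{\left(t \right)} = \frac{\frac{1}{3} \cdot 5}{t} = \frac{5}{3 t}$)
$\frac{j{\left(20 \right)}}{678} = \frac{\frac{5}{3} \cdot \frac{1}{20}}{678} = \frac{5}{3} \cdot \frac{1}{20} \cdot \frac{1}{678} = \frac{1}{12} \cdot \frac{1}{678} = \frac{1}{8136}$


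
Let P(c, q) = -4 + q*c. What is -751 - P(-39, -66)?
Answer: -3321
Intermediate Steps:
P(c, q) = -4 + c*q
-751 - P(-39, -66) = -751 - (-4 - 39*(-66)) = -751 - (-4 + 2574) = -751 - 1*2570 = -751 - 2570 = -3321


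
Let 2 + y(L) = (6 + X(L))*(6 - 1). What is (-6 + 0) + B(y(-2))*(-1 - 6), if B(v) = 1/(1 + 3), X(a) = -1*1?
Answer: -31/4 ≈ -7.7500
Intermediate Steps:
X(a) = -1
y(L) = 23 (y(L) = -2 + (6 - 1)*(6 - 1) = -2 + 5*5 = -2 + 25 = 23)
B(v) = 1/4
(-6 + 0) + B(y(-2))*(-1 - 6) = (-6 + 0) + (-1 - 6)/4 = -6 + (1/4)*(-7) = -6 - 7/4 = -31/4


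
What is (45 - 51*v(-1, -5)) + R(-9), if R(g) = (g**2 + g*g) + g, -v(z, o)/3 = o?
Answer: -567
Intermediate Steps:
v(z, o) = -3*o
R(g) = g + 2*g**2 (R(g) = (g**2 + g**2) + g = 2*g**2 + g = g + 2*g**2)
(45 - 51*v(-1, -5)) + R(-9) = (45 - (-153)*(-5)) - 9*(1 + 2*(-9)) = (45 - 51*15) - 9*(1 - 18) = (45 - 765) - 9*(-17) = -720 + 153 = -567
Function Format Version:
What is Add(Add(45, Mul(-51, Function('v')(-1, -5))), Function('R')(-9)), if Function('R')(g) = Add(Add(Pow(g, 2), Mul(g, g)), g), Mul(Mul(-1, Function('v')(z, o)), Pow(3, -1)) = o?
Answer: -567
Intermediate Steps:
Function('v')(z, o) = Mul(-3, o)
Function('R')(g) = Add(g, Mul(2, Pow(g, 2))) (Function('R')(g) = Add(Add(Pow(g, 2), Pow(g, 2)), g) = Add(Mul(2, Pow(g, 2)), g) = Add(g, Mul(2, Pow(g, 2))))
Add(Add(45, Mul(-51, Function('v')(-1, -5))), Function('R')(-9)) = Add(Add(45, Mul(-51, Mul(-3, -5))), Mul(-9, Add(1, Mul(2, -9)))) = Add(Add(45, Mul(-51, 15)), Mul(-9, Add(1, -18))) = Add(Add(45, -765), Mul(-9, -17)) = Add(-720, 153) = -567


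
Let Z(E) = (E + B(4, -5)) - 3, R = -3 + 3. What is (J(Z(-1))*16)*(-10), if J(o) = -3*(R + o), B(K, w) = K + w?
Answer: -2400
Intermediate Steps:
R = 0
Z(E) = -4 + E (Z(E) = (E + (4 - 5)) - 3 = (E - 1) - 3 = (-1 + E) - 3 = -4 + E)
J(o) = -3*o (J(o) = -3*(0 + o) = -3*o)
(J(Z(-1))*16)*(-10) = (-3*(-4 - 1)*16)*(-10) = (-3*(-5)*16)*(-10) = (15*16)*(-10) = 240*(-10) = -2400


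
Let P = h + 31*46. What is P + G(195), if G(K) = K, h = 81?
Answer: 1702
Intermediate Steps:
P = 1507 (P = 81 + 31*46 = 81 + 1426 = 1507)
P + G(195) = 1507 + 195 = 1702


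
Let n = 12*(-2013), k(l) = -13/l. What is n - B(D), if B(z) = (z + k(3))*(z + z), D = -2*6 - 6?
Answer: -24960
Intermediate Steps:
D = -18 (D = -12 - 6 = -18)
n = -24156
B(z) = 2*z*(-13/3 + z) (B(z) = (z - 13/3)*(z + z) = (z - 13*⅓)*(2*z) = (z - 13/3)*(2*z) = (-13/3 + z)*(2*z) = 2*z*(-13/3 + z))
n - B(D) = -24156 - 2*(-18)*(-13 + 3*(-18))/3 = -24156 - 2*(-18)*(-13 - 54)/3 = -24156 - 2*(-18)*(-67)/3 = -24156 - 1*804 = -24156 - 804 = -24960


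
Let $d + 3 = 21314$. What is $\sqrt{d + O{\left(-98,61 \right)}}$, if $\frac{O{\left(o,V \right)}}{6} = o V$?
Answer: $i \sqrt{14557} \approx 120.65 i$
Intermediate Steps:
$d = 21311$ ($d = -3 + 21314 = 21311$)
$O{\left(o,V \right)} = 6 V o$ ($O{\left(o,V \right)} = 6 o V = 6 V o$)
$\sqrt{d + O{\left(-98,61 \right)}} = \sqrt{21311 + 6 \cdot 61 \left(-98\right)} = \sqrt{21311 - 35868} = \sqrt{-14557} = i \sqrt{14557}$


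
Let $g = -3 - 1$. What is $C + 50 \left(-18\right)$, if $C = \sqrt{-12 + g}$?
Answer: $-900 + 4 i \approx -900.0 + 4.0 i$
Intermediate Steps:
$g = -4$
$C = 4 i$ ($C = \sqrt{-12 - 4} = \sqrt{-16} = 4 i \approx 4.0 i$)
$C + 50 \left(-18\right) = 4 i + 50 \left(-18\right) = 4 i - 900 = -900 + 4 i$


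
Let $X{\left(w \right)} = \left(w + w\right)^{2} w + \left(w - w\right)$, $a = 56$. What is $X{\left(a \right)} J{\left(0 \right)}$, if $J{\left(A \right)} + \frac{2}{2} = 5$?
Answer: $2809856$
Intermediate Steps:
$J{\left(A \right)} = 4$ ($J{\left(A \right)} = -1 + 5 = 4$)
$X{\left(w \right)} = 4 w^{3}$ ($X{\left(w \right)} = \left(2 w\right)^{2} w + 0 = 4 w^{2} w + 0 = 4 w^{3} + 0 = 4 w^{3}$)
$X{\left(a \right)} J{\left(0 \right)} = 4 \cdot 56^{3} \cdot 4 = 4 \cdot 175616 \cdot 4 = 702464 \cdot 4 = 2809856$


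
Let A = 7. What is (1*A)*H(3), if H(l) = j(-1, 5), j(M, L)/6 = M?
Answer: -42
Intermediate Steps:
j(M, L) = 6*M
H(l) = -6 (H(l) = 6*(-1) = -6)
(1*A)*H(3) = (1*7)*(-6) = 7*(-6) = -42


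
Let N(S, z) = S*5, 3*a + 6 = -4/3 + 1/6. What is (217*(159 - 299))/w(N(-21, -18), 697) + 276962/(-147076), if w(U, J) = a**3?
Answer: 13018170245213/5846785766 ≈ 2226.6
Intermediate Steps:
a = -43/18 (a = -2 + (-4/3 + 1/6)/3 = -2 + (1/3)*(-7/6) = -2 - 7/18 = -43/18 ≈ -2.3889)
N(S, z) = 5*S
w(U, J) = -79507/5832 (w(U, J) = (-43/18)**3 = -79507/5832)
(217*(159 - 299))/w(N(-21, -18), 697) + 276962/(-147076) = (217*(159 - 299))/(-79507/5832) + 276962/(-147076) = (217*(-140))*(-5832/79507) + 276962*(-1/147076) = -30380*(-5832/79507) - 138481/73538 = 177176160/79507 - 138481/73538 = 13018170245213/5846785766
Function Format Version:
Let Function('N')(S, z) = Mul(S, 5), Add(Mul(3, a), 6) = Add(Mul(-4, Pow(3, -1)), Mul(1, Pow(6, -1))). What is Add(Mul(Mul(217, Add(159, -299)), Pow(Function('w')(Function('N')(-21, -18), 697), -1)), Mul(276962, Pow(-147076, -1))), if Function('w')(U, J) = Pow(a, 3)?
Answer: Rational(13018170245213, 5846785766) ≈ 2226.6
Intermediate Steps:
a = Rational(-43, 18) (a = Add(-2, Mul(Rational(1, 3), Add(Mul(-4, Pow(3, -1)), Mul(1, Pow(6, -1))))) = Add(-2, Mul(Rational(1, 3), Add(Mul(-4, Rational(1, 3)), Mul(1, Rational(1, 6))))) = Add(-2, Mul(Rational(1, 3), Add(Rational(-4, 3), Rational(1, 6)))) = Add(-2, Mul(Rational(1, 3), Rational(-7, 6))) = Add(-2, Rational(-7, 18)) = Rational(-43, 18) ≈ -2.3889)
Function('N')(S, z) = Mul(5, S)
Function('w')(U, J) = Rational(-79507, 5832) (Function('w')(U, J) = Pow(Rational(-43, 18), 3) = Rational(-79507, 5832))
Add(Mul(Mul(217, Add(159, -299)), Pow(Function('w')(Function('N')(-21, -18), 697), -1)), Mul(276962, Pow(-147076, -1))) = Add(Mul(Mul(217, Add(159, -299)), Pow(Rational(-79507, 5832), -1)), Mul(276962, Pow(-147076, -1))) = Add(Mul(Mul(217, -140), Rational(-5832, 79507)), Mul(276962, Rational(-1, 147076))) = Add(Mul(-30380, Rational(-5832, 79507)), Rational(-138481, 73538)) = Add(Rational(177176160, 79507), Rational(-138481, 73538)) = Rational(13018170245213, 5846785766)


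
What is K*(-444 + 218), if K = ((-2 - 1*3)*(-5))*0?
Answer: 0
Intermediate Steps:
K = 0 (K = ((-2 - 3)*(-5))*0 = -5*(-5)*0 = 25*0 = 0)
K*(-444 + 218) = 0*(-444 + 218) = 0*(-226) = 0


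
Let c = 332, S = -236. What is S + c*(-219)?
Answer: -72944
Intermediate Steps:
S + c*(-219) = -236 + 332*(-219) = -236 - 72708 = -72944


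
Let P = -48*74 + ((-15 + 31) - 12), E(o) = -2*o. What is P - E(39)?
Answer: -3470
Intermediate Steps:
P = -3548 (P = -3552 + (16 - 12) = -3552 + 4 = -3548)
P - E(39) = -3548 - (-2)*39 = -3548 - 1*(-78) = -3548 + 78 = -3470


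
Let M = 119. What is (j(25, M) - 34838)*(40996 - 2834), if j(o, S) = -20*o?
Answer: -1348568756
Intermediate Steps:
(j(25, M) - 34838)*(40996 - 2834) = (-20*25 - 34838)*(40996 - 2834) = (-500 - 34838)*38162 = -35338*38162 = -1348568756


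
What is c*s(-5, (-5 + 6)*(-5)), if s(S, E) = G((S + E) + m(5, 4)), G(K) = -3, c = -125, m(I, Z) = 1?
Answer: 375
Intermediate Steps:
s(S, E) = -3
c*s(-5, (-5 + 6)*(-5)) = -125*(-3) = 375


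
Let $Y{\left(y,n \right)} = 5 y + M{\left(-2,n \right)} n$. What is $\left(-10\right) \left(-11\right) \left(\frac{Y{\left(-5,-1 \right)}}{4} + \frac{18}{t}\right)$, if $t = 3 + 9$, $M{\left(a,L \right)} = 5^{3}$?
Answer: $-3960$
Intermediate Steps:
$M{\left(a,L \right)} = 125$
$t = 12$
$Y{\left(y,n \right)} = 5 y + 125 n$
$\left(-10\right) \left(-11\right) \left(\frac{Y{\left(-5,-1 \right)}}{4} + \frac{18}{t}\right) = \left(-10\right) \left(-11\right) \left(\frac{5 \left(-5\right) + 125 \left(-1\right)}{4} + \frac{18}{12}\right) = 110 \left(\left(-25 - 125\right) \frac{1}{4} + 18 \cdot \frac{1}{12}\right) = 110 \left(\left(-150\right) \frac{1}{4} + \frac{3}{2}\right) = 110 \left(- \frac{75}{2} + \frac{3}{2}\right) = 110 \left(-36\right) = -3960$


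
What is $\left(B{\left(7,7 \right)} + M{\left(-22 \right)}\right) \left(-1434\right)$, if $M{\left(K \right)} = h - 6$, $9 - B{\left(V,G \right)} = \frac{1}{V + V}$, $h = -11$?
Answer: $\frac{81021}{7} \approx 11574.0$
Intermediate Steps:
$B{\left(V,G \right)} = 9 - \frac{1}{2 V}$ ($B{\left(V,G \right)} = 9 - \frac{1}{V + V} = 9 - \frac{1}{2 V}$)
$M{\left(K \right)} = -17$ ($M{\left(K \right)} = -11 - 6 = -17$)
$\left(B{\left(7,7 \right)} + M{\left(-22 \right)}\right) \left(-1434\right) = \left(\left(9 - \frac{1}{2 \cdot 7}\right) - 17\right) \left(-1434\right) = \left(\left(9 - \frac{1}{14}\right) - 17\right) \left(-1434\right) = \left(\frac{125}{14} - 17\right) \left(-1434\right) = \left(- \frac{113}{14}\right) \left(-1434\right) = \frac{81021}{7}$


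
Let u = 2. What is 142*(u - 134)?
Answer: -18744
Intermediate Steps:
142*(u - 134) = 142*(2 - 134) = 142*(-132) = -18744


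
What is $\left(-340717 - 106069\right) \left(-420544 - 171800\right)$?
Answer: $264651006384$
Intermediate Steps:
$\left(-340717 - 106069\right) \left(-420544 - 171800\right) = \left(-446786\right) \left(-592344\right) = 264651006384$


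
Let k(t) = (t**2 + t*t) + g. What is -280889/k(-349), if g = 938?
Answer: -280889/244540 ≈ -1.1486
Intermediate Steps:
k(t) = 938 + 2*t**2 (k(t) = (t**2 + t*t) + 938 = (t**2 + t**2) + 938 = 2*t**2 + 938 = 938 + 2*t**2)
-280889/k(-349) = -280889/(938 + 2*(-349)**2) = -280889/(938 + 2*121801) = -280889/(938 + 243602) = -280889/244540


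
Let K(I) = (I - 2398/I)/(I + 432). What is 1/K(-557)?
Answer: 69625/307851 ≈ 0.22616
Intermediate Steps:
K(I) = (I - 2398/I)/(432 + I)
1/K(-557) = 1/((-2398 + (-557)²)/((-557)*(432 - 557))) = 1/(-1/557*(-2398 + 310249)/(-125)) = 1/(-1/557*(-1/125)*307851) = 1/(307851/69625) = 69625/307851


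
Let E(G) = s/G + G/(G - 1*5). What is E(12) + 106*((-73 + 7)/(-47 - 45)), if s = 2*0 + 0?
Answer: 12519/161 ≈ 77.758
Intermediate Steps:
s = 0 (s = 0 + 0 = 0)
E(G) = G/(-5 + G) (E(G) = 0/G + G/(G - 1*5) = 0 + G/(G - 5) = 0 + G/(-5 + G) = G/(-5 + G))
E(12) + 106*((-73 + 7)/(-47 - 45)) = 12/(-5 + 12) + 106*((-73 + 7)/(-47 - 45)) = 12/7 + 106*(-66/(-92)) = 12*(⅐) + 106*(-66*(-1/92)) = 12/7 + 106*(33/46) = 12/7 + 1749/23 = 12519/161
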